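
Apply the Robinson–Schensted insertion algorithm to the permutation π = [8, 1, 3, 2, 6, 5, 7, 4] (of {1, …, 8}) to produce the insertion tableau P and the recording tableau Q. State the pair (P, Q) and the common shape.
P = [1, 2, 4, 7] / [3, 5] / [6] / [8];  Q = [1, 3, 5, 7] / [2, 6] / [4] / [8];  common shape = (4, 2, 1, 1)

Row-insert the values π_1, π_2, … into P one at a time, bumping the leftmost entry strictly greater than the inserted value down to the next row. The recording tableau Q records, in position (i, j), the step at which that cell was added to P.
  Insert 8 (step 1): P = [8];  Q = [1]
  Insert 1 (step 2): P = [1] / [8];  Q = [1] / [2]
  Insert 3 (step 3): P = [1, 3] / [8];  Q = [1, 3] / [2]
  Insert 2 (step 4): P = [1, 2] / [3] / [8];  Q = [1, 3] / [2] / [4]
  Insert 6 (step 5): P = [1, 2, 6] / [3] / [8];  Q = [1, 3, 5] / [2] / [4]
  Insert 5 (step 6): P = [1, 2, 5] / [3, 6] / [8];  Q = [1, 3, 5] / [2, 6] / [4]
  Insert 7 (step 7): P = [1, 2, 5, 7] / [3, 6] / [8];  Q = [1, 3, 5, 7] / [2, 6] / [4]
  Insert 4 (step 8): P = [1, 2, 4, 7] / [3, 5] / [6] / [8];  Q = [1, 3, 5, 7] / [2, 6] / [4] / [8]
Final shape: (4, 2, 1, 1).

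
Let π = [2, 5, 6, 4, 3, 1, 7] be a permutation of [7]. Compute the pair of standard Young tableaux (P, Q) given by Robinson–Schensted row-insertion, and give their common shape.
P = [1, 3, 6, 7] / [2] / [4] / [5];  Q = [1, 2, 3, 7] / [4] / [5] / [6];  common shape = (4, 1, 1, 1)

Row-insert the values π_1, π_2, … into P one at a time, bumping the leftmost entry strictly greater than the inserted value down to the next row. The recording tableau Q records, in position (i, j), the step at which that cell was added to P.
  Insert 2 (step 1): P = [2];  Q = [1]
  Insert 5 (step 2): P = [2, 5];  Q = [1, 2]
  Insert 6 (step 3): P = [2, 5, 6];  Q = [1, 2, 3]
  Insert 4 (step 4): P = [2, 4, 6] / [5];  Q = [1, 2, 3] / [4]
  Insert 3 (step 5): P = [2, 3, 6] / [4] / [5];  Q = [1, 2, 3] / [4] / [5]
  Insert 1 (step 6): P = [1, 3, 6] / [2] / [4] / [5];  Q = [1, 2, 3] / [4] / [5] / [6]
  Insert 7 (step 7): P = [1, 3, 6, 7] / [2] / [4] / [5];  Q = [1, 2, 3, 7] / [4] / [5] / [6]
Final shape: (4, 1, 1, 1).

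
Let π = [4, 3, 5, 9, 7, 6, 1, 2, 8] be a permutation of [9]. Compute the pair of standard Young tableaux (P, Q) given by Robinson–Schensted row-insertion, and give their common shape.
P = [1, 2, 6, 8] / [3, 5] / [4, 7] / [9];  Q = [1, 3, 4, 9] / [2, 5] / [6, 8] / [7];  common shape = (4, 2, 2, 1)

Row-insert the values π_1, π_2, … into P one at a time, bumping the leftmost entry strictly greater than the inserted value down to the next row. The recording tableau Q records, in position (i, j), the step at which that cell was added to P.
  Insert 4 (step 1): P = [4];  Q = [1]
  Insert 3 (step 2): P = [3] / [4];  Q = [1] / [2]
  Insert 5 (step 3): P = [3, 5] / [4];  Q = [1, 3] / [2]
  Insert 9 (step 4): P = [3, 5, 9] / [4];  Q = [1, 3, 4] / [2]
  Insert 7 (step 5): P = [3, 5, 7] / [4, 9];  Q = [1, 3, 4] / [2, 5]
  Insert 6 (step 6): P = [3, 5, 6] / [4, 7] / [9];  Q = [1, 3, 4] / [2, 5] / [6]
  Insert 1 (step 7): P = [1, 5, 6] / [3, 7] / [4] / [9];  Q = [1, 3, 4] / [2, 5] / [6] / [7]
  Insert 2 (step 8): P = [1, 2, 6] / [3, 5] / [4, 7] / [9];  Q = [1, 3, 4] / [2, 5] / [6, 8] / [7]
  Insert 8 (step 9): P = [1, 2, 6, 8] / [3, 5] / [4, 7] / [9];  Q = [1, 3, 4, 9] / [2, 5] / [6, 8] / [7]
Final shape: (4, 2, 2, 1).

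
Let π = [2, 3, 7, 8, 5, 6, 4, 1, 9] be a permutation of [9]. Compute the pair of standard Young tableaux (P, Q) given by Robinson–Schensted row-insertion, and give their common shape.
P = [1, 3, 4, 6, 9] / [2, 8] / [5] / [7];  Q = [1, 2, 3, 4, 9] / [5, 6] / [7] / [8];  common shape = (5, 2, 1, 1)

Row-insert the values π_1, π_2, … into P one at a time, bumping the leftmost entry strictly greater than the inserted value down to the next row. The recording tableau Q records, in position (i, j), the step at which that cell was added to P.
  Insert 2 (step 1): P = [2];  Q = [1]
  Insert 3 (step 2): P = [2, 3];  Q = [1, 2]
  Insert 7 (step 3): P = [2, 3, 7];  Q = [1, 2, 3]
  Insert 8 (step 4): P = [2, 3, 7, 8];  Q = [1, 2, 3, 4]
  Insert 5 (step 5): P = [2, 3, 5, 8] / [7];  Q = [1, 2, 3, 4] / [5]
  Insert 6 (step 6): P = [2, 3, 5, 6] / [7, 8];  Q = [1, 2, 3, 4] / [5, 6]
  Insert 4 (step 7): P = [2, 3, 4, 6] / [5, 8] / [7];  Q = [1, 2, 3, 4] / [5, 6] / [7]
  Insert 1 (step 8): P = [1, 3, 4, 6] / [2, 8] / [5] / [7];  Q = [1, 2, 3, 4] / [5, 6] / [7] / [8]
  Insert 9 (step 9): P = [1, 3, 4, 6, 9] / [2, 8] / [5] / [7];  Q = [1, 2, 3, 4, 9] / [5, 6] / [7] / [8]
Final shape: (5, 2, 1, 1).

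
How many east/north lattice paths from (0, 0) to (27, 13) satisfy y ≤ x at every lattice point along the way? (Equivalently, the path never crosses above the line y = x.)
Number of paths = 6446369400

By the reflection principle (André's argument), the number of monotone paths to (27, 13) with n ≤ m that never go above y = x is C(40, 27) − C(40, 28) = 12033222880 − 5586853480 = 6446369400.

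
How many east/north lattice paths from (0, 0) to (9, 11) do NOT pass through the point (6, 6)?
Number of paths = 116216

Total paths from (0, 0) to (9, 11): C(20, 9) = 167960. Paths through (6, 6): (paths (0, 0) → (6, 6)) × (paths (6, 6) → (9, 11)) = C(12, 6) · C(8, 3) = 924 · 56 = 51744. Avoidance count = 167960 − 51744 = 116216.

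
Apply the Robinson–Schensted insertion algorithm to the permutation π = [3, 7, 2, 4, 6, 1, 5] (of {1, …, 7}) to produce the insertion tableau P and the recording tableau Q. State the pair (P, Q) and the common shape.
P = [1, 4, 5] / [2, 6] / [3, 7];  Q = [1, 2, 5] / [3, 4] / [6, 7];  common shape = (3, 2, 2)

Row-insert the values π_1, π_2, … into P one at a time, bumping the leftmost entry strictly greater than the inserted value down to the next row. The recording tableau Q records, in position (i, j), the step at which that cell was added to P.
  Insert 3 (step 1): P = [3];  Q = [1]
  Insert 7 (step 2): P = [3, 7];  Q = [1, 2]
  Insert 2 (step 3): P = [2, 7] / [3];  Q = [1, 2] / [3]
  Insert 4 (step 4): P = [2, 4] / [3, 7];  Q = [1, 2] / [3, 4]
  Insert 6 (step 5): P = [2, 4, 6] / [3, 7];  Q = [1, 2, 5] / [3, 4]
  Insert 1 (step 6): P = [1, 4, 6] / [2, 7] / [3];  Q = [1, 2, 5] / [3, 4] / [6]
  Insert 5 (step 7): P = [1, 4, 5] / [2, 6] / [3, 7];  Q = [1, 2, 5] / [3, 4] / [6, 7]
Final shape: (3, 2, 2).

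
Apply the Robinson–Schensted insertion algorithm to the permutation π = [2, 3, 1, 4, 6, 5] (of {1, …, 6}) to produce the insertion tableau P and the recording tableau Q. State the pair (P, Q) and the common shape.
P = [1, 3, 4, 5] / [2, 6];  Q = [1, 2, 4, 5] / [3, 6];  common shape = (4, 2)

Row-insert the values π_1, π_2, … into P one at a time, bumping the leftmost entry strictly greater than the inserted value down to the next row. The recording tableau Q records, in position (i, j), the step at which that cell was added to P.
  Insert 2 (step 1): P = [2];  Q = [1]
  Insert 3 (step 2): P = [2, 3];  Q = [1, 2]
  Insert 1 (step 3): P = [1, 3] / [2];  Q = [1, 2] / [3]
  Insert 4 (step 4): P = [1, 3, 4] / [2];  Q = [1, 2, 4] / [3]
  Insert 6 (step 5): P = [1, 3, 4, 6] / [2];  Q = [1, 2, 4, 5] / [3]
  Insert 5 (step 6): P = [1, 3, 4, 5] / [2, 6];  Q = [1, 2, 4, 5] / [3, 6]
Final shape: (4, 2).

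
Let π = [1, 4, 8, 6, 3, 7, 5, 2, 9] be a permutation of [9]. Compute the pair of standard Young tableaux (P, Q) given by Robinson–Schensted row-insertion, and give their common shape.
P = [1, 2, 5, 7, 9] / [3, 6] / [4] / [8];  Q = [1, 2, 3, 6, 9] / [4, 7] / [5] / [8];  common shape = (5, 2, 1, 1)

Row-insert the values π_1, π_2, … into P one at a time, bumping the leftmost entry strictly greater than the inserted value down to the next row. The recording tableau Q records, in position (i, j), the step at which that cell was added to P.
  Insert 1 (step 1): P = [1];  Q = [1]
  Insert 4 (step 2): P = [1, 4];  Q = [1, 2]
  Insert 8 (step 3): P = [1, 4, 8];  Q = [1, 2, 3]
  Insert 6 (step 4): P = [1, 4, 6] / [8];  Q = [1, 2, 3] / [4]
  Insert 3 (step 5): P = [1, 3, 6] / [4] / [8];  Q = [1, 2, 3] / [4] / [5]
  Insert 7 (step 6): P = [1, 3, 6, 7] / [4] / [8];  Q = [1, 2, 3, 6] / [4] / [5]
  Insert 5 (step 7): P = [1, 3, 5, 7] / [4, 6] / [8];  Q = [1, 2, 3, 6] / [4, 7] / [5]
  Insert 2 (step 8): P = [1, 2, 5, 7] / [3, 6] / [4] / [8];  Q = [1, 2, 3, 6] / [4, 7] / [5] / [8]
  Insert 9 (step 9): P = [1, 2, 5, 7, 9] / [3, 6] / [4] / [8];  Q = [1, 2, 3, 6, 9] / [4, 7] / [5] / [8]
Final shape: (5, 2, 1, 1).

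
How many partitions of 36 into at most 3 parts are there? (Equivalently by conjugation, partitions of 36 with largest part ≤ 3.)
p(36, parts ≤ 3) = 127

Use the recurrence p(n, m) = p(n, m−1) + p(n−m, m): either the largest part is < m (count p(n, m−1)) or the largest part is exactly m (remove one copy of m, count p(n−m, m)). With p(0, ·) = 1 this gives p(36, parts ≤ 3) = 127. (By conjugating Young diagrams, this also counts partitions of 36 into at most 3 parts.)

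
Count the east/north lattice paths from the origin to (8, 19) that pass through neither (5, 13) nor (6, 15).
Number of paths = 1071963

Inclusion–exclusion. Total paths: C(27, 8) = 2220075. Through P₁: C(18, 5)·C(9, 3) = 719712. Through P₂: C(21, 6)·C(6, 2) = 813960. Since P₁ is strictly southwest of P₂, a monotone path through both must visit P₁ then P₂; paths through both = C(18, 5)·C(3, 1)·C(6, 2) = 385560. Avoid both = 2220075 − 719712 − 813960 + 385560 = 1071963.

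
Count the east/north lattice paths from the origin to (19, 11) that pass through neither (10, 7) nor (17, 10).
Number of paths = 22414405

Inclusion–exclusion. Total paths: C(30, 19) = 54627300. Through P₁: C(17, 10)·C(13, 9) = 13905320. Through P₂: C(27, 17)·C(3, 2) = 25308855. Since P₁ is strictly southwest of P₂, a monotone path through both must visit P₁ then P₂; paths through both = C(17, 10)·C(10, 7)·C(3, 2) = 7001280. Avoid both = 54627300 − 13905320 − 25308855 + 7001280 = 22414405.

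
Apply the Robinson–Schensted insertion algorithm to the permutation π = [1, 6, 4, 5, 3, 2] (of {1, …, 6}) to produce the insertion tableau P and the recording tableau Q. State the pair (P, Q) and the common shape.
P = [1, 2, 5] / [3] / [4] / [6];  Q = [1, 2, 4] / [3] / [5] / [6];  common shape = (3, 1, 1, 1)

Row-insert the values π_1, π_2, … into P one at a time, bumping the leftmost entry strictly greater than the inserted value down to the next row. The recording tableau Q records, in position (i, j), the step at which that cell was added to P.
  Insert 1 (step 1): P = [1];  Q = [1]
  Insert 6 (step 2): P = [1, 6];  Q = [1, 2]
  Insert 4 (step 3): P = [1, 4] / [6];  Q = [1, 2] / [3]
  Insert 5 (step 4): P = [1, 4, 5] / [6];  Q = [1, 2, 4] / [3]
  Insert 3 (step 5): P = [1, 3, 5] / [4] / [6];  Q = [1, 2, 4] / [3] / [5]
  Insert 2 (step 6): P = [1, 2, 5] / [3] / [4] / [6];  Q = [1, 2, 4] / [3] / [5] / [6]
Final shape: (3, 1, 1, 1).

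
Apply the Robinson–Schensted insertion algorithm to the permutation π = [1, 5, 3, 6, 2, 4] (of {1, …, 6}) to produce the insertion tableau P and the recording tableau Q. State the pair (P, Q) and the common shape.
P = [1, 2, 4] / [3, 6] / [5];  Q = [1, 2, 4] / [3, 6] / [5];  common shape = (3, 2, 1)

Row-insert the values π_1, π_2, … into P one at a time, bumping the leftmost entry strictly greater than the inserted value down to the next row. The recording tableau Q records, in position (i, j), the step at which that cell was added to P.
  Insert 1 (step 1): P = [1];  Q = [1]
  Insert 5 (step 2): P = [1, 5];  Q = [1, 2]
  Insert 3 (step 3): P = [1, 3] / [5];  Q = [1, 2] / [3]
  Insert 6 (step 4): P = [1, 3, 6] / [5];  Q = [1, 2, 4] / [3]
  Insert 2 (step 5): P = [1, 2, 6] / [3] / [5];  Q = [1, 2, 4] / [3] / [5]
  Insert 4 (step 6): P = [1, 2, 4] / [3, 6] / [5];  Q = [1, 2, 4] / [3, 6] / [5]
Final shape: (3, 2, 1).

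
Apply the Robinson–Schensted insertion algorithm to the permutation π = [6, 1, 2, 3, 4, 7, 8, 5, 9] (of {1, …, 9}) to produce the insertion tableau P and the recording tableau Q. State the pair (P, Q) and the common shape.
P = [1, 2, 3, 4, 5, 8, 9] / [6, 7];  Q = [1, 3, 4, 5, 6, 7, 9] / [2, 8];  common shape = (7, 2)

Row-insert the values π_1, π_2, … into P one at a time, bumping the leftmost entry strictly greater than the inserted value down to the next row. The recording tableau Q records, in position (i, j), the step at which that cell was added to P.
  Insert 6 (step 1): P = [6];  Q = [1]
  Insert 1 (step 2): P = [1] / [6];  Q = [1] / [2]
  Insert 2 (step 3): P = [1, 2] / [6];  Q = [1, 3] / [2]
  Insert 3 (step 4): P = [1, 2, 3] / [6];  Q = [1, 3, 4] / [2]
  Insert 4 (step 5): P = [1, 2, 3, 4] / [6];  Q = [1, 3, 4, 5] / [2]
  Insert 7 (step 6): P = [1, 2, 3, 4, 7] / [6];  Q = [1, 3, 4, 5, 6] / [2]
  Insert 8 (step 7): P = [1, 2, 3, 4, 7, 8] / [6];  Q = [1, 3, 4, 5, 6, 7] / [2]
  Insert 5 (step 8): P = [1, 2, 3, 4, 5, 8] / [6, 7];  Q = [1, 3, 4, 5, 6, 7] / [2, 8]
  Insert 9 (step 9): P = [1, 2, 3, 4, 5, 8, 9] / [6, 7];  Q = [1, 3, 4, 5, 6, 7, 9] / [2, 8]
Final shape: (7, 2).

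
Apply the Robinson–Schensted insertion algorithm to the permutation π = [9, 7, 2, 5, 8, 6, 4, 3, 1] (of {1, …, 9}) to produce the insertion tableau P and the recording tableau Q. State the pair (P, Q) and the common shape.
P = [1, 3, 6] / [2, 8] / [4] / [5] / [7] / [9];  Q = [1, 4, 5] / [2, 6] / [3] / [7] / [8] / [9];  common shape = (3, 2, 1, 1, 1, 1)

Row-insert the values π_1, π_2, … into P one at a time, bumping the leftmost entry strictly greater than the inserted value down to the next row. The recording tableau Q records, in position (i, j), the step at which that cell was added to P.
  Insert 9 (step 1): P = [9];  Q = [1]
  Insert 7 (step 2): P = [7] / [9];  Q = [1] / [2]
  Insert 2 (step 3): P = [2] / [7] / [9];  Q = [1] / [2] / [3]
  Insert 5 (step 4): P = [2, 5] / [7] / [9];  Q = [1, 4] / [2] / [3]
  Insert 8 (step 5): P = [2, 5, 8] / [7] / [9];  Q = [1, 4, 5] / [2] / [3]
  Insert 6 (step 6): P = [2, 5, 6] / [7, 8] / [9];  Q = [1, 4, 5] / [2, 6] / [3]
  Insert 4 (step 7): P = [2, 4, 6] / [5, 8] / [7] / [9];  Q = [1, 4, 5] / [2, 6] / [3] / [7]
  Insert 3 (step 8): P = [2, 3, 6] / [4, 8] / [5] / [7] / [9];  Q = [1, 4, 5] / [2, 6] / [3] / [7] / [8]
  Insert 1 (step 9): P = [1, 3, 6] / [2, 8] / [4] / [5] / [7] / [9];  Q = [1, 4, 5] / [2, 6] / [3] / [7] / [8] / [9]
Final shape: (3, 2, 1, 1, 1, 1).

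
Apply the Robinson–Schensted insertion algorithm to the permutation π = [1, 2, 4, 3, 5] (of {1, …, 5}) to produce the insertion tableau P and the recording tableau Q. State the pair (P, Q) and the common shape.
P = [1, 2, 3, 5] / [4];  Q = [1, 2, 3, 5] / [4];  common shape = (4, 1)

Row-insert the values π_1, π_2, … into P one at a time, bumping the leftmost entry strictly greater than the inserted value down to the next row. The recording tableau Q records, in position (i, j), the step at which that cell was added to P.
  Insert 1 (step 1): P = [1];  Q = [1]
  Insert 2 (step 2): P = [1, 2];  Q = [1, 2]
  Insert 4 (step 3): P = [1, 2, 4];  Q = [1, 2, 3]
  Insert 3 (step 4): P = [1, 2, 3] / [4];  Q = [1, 2, 3] / [4]
  Insert 5 (step 5): P = [1, 2, 3, 5] / [4];  Q = [1, 2, 3, 5] / [4]
Final shape: (4, 1).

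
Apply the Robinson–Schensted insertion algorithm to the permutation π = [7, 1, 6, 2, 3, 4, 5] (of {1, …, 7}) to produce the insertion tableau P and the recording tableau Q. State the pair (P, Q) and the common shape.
P = [1, 2, 3, 4, 5] / [6] / [7];  Q = [1, 3, 5, 6, 7] / [2] / [4];  common shape = (5, 1, 1)

Row-insert the values π_1, π_2, … into P one at a time, bumping the leftmost entry strictly greater than the inserted value down to the next row. The recording tableau Q records, in position (i, j), the step at which that cell was added to P.
  Insert 7 (step 1): P = [7];  Q = [1]
  Insert 1 (step 2): P = [1] / [7];  Q = [1] / [2]
  Insert 6 (step 3): P = [1, 6] / [7];  Q = [1, 3] / [2]
  Insert 2 (step 4): P = [1, 2] / [6] / [7];  Q = [1, 3] / [2] / [4]
  Insert 3 (step 5): P = [1, 2, 3] / [6] / [7];  Q = [1, 3, 5] / [2] / [4]
  Insert 4 (step 6): P = [1, 2, 3, 4] / [6] / [7];  Q = [1, 3, 5, 6] / [2] / [4]
  Insert 5 (step 7): P = [1, 2, 3, 4, 5] / [6] / [7];  Q = [1, 3, 5, 6, 7] / [2] / [4]
Final shape: (5, 1, 1).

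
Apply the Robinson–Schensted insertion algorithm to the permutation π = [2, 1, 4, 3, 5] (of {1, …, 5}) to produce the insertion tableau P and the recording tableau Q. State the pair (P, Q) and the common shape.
P = [1, 3, 5] / [2, 4];  Q = [1, 3, 5] / [2, 4];  common shape = (3, 2)

Row-insert the values π_1, π_2, … into P one at a time, bumping the leftmost entry strictly greater than the inserted value down to the next row. The recording tableau Q records, in position (i, j), the step at which that cell was added to P.
  Insert 2 (step 1): P = [2];  Q = [1]
  Insert 1 (step 2): P = [1] / [2];  Q = [1] / [2]
  Insert 4 (step 3): P = [1, 4] / [2];  Q = [1, 3] / [2]
  Insert 3 (step 4): P = [1, 3] / [2, 4];  Q = [1, 3] / [2, 4]
  Insert 5 (step 5): P = [1, 3, 5] / [2, 4];  Q = [1, 3, 5] / [2, 4]
Final shape: (3, 2).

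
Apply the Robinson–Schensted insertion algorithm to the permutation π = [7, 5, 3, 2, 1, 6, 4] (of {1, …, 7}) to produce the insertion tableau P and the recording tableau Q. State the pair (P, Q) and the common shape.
P = [1, 4] / [2, 6] / [3] / [5] / [7];  Q = [1, 6] / [2, 7] / [3] / [4] / [5];  common shape = (2, 2, 1, 1, 1)

Row-insert the values π_1, π_2, … into P one at a time, bumping the leftmost entry strictly greater than the inserted value down to the next row. The recording tableau Q records, in position (i, j), the step at which that cell was added to P.
  Insert 7 (step 1): P = [7];  Q = [1]
  Insert 5 (step 2): P = [5] / [7];  Q = [1] / [2]
  Insert 3 (step 3): P = [3] / [5] / [7];  Q = [1] / [2] / [3]
  Insert 2 (step 4): P = [2] / [3] / [5] / [7];  Q = [1] / [2] / [3] / [4]
  Insert 1 (step 5): P = [1] / [2] / [3] / [5] / [7];  Q = [1] / [2] / [3] / [4] / [5]
  Insert 6 (step 6): P = [1, 6] / [2] / [3] / [5] / [7];  Q = [1, 6] / [2] / [3] / [4] / [5]
  Insert 4 (step 7): P = [1, 4] / [2, 6] / [3] / [5] / [7];  Q = [1, 6] / [2, 7] / [3] / [4] / [5]
Final shape: (2, 2, 1, 1, 1).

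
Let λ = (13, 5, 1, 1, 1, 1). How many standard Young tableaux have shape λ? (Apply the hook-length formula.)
# SYT of shape (13, 5, 1, 1, 1, 1) = 17409700

Hook-length formula: f^λ = n! / Π hook(c), product over all cells c of the Young diagram. For λ = (13, 5, 1, 1, 1, 1), n = 22 boxes. Hook lengths by row (left-to-right, top-to-bottom): [18, 13, 12, 11, 10, 8, 7, 6, 5, 4, 3, 2, 1]; [9, 4, 3, 2, 1]; [4]; [3]; [2]; [1]. Product of hooks = 64561751654400. So f^λ = 22! / 64561751654400 = 1124000727777607680000 / 64561751654400 = 17409700.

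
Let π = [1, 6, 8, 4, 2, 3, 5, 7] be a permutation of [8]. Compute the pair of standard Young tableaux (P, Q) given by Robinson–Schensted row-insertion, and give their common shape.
P = [1, 2, 3, 5, 7] / [4, 8] / [6];  Q = [1, 2, 3, 7, 8] / [4, 6] / [5];  common shape = (5, 2, 1)

Row-insert the values π_1, π_2, … into P one at a time, bumping the leftmost entry strictly greater than the inserted value down to the next row. The recording tableau Q records, in position (i, j), the step at which that cell was added to P.
  Insert 1 (step 1): P = [1];  Q = [1]
  Insert 6 (step 2): P = [1, 6];  Q = [1, 2]
  Insert 8 (step 3): P = [1, 6, 8];  Q = [1, 2, 3]
  Insert 4 (step 4): P = [1, 4, 8] / [6];  Q = [1, 2, 3] / [4]
  Insert 2 (step 5): P = [1, 2, 8] / [4] / [6];  Q = [1, 2, 3] / [4] / [5]
  Insert 3 (step 6): P = [1, 2, 3] / [4, 8] / [6];  Q = [1, 2, 3] / [4, 6] / [5]
  Insert 5 (step 7): P = [1, 2, 3, 5] / [4, 8] / [6];  Q = [1, 2, 3, 7] / [4, 6] / [5]
  Insert 7 (step 8): P = [1, 2, 3, 5, 7] / [4, 8] / [6];  Q = [1, 2, 3, 7, 8] / [4, 6] / [5]
Final shape: (5, 2, 1).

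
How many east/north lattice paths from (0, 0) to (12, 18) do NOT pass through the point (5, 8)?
Number of paths = 61463649

Total paths from (0, 0) to (12, 18): C(30, 12) = 86493225. Paths through (5, 8): (paths (0, 0) → (5, 8)) × (paths (5, 8) → (12, 18)) = C(13, 5) · C(17, 7) = 1287 · 19448 = 25029576. Avoidance count = 86493225 − 25029576 = 61463649.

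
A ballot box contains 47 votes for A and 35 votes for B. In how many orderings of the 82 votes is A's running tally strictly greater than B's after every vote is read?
Strict-lead orderings = 26031175990622065448640

Total orderings of the 82 votes with 47 for A: C(82, 47) = 177879702602584113899040. By the Bertrand ballot formula (Cycle Lemma / reflection principle), the number of orderings in which A is strictly ahead of B throughout is (p − q)/(p + q) · C(p + q, p) = (47 − 35)/(47 + 35) · 177879702602584113899040 = 26031175990622065448640.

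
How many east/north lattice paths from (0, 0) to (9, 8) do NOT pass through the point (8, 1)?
Number of paths = 24238

Total paths from (0, 0) to (9, 8): C(17, 9) = 24310. Paths through (8, 1): (paths (0, 0) → (8, 1)) × (paths (8, 1) → (9, 8)) = C(9, 8) · C(8, 1) = 9 · 8 = 72. Avoidance count = 24310 − 72 = 24238.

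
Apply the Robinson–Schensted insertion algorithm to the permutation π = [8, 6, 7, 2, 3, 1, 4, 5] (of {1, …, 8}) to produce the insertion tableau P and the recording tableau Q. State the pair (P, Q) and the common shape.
P = [1, 3, 4, 5] / [2, 7] / [6] / [8];  Q = [1, 3, 7, 8] / [2, 5] / [4] / [6];  common shape = (4, 2, 1, 1)

Row-insert the values π_1, π_2, … into P one at a time, bumping the leftmost entry strictly greater than the inserted value down to the next row. The recording tableau Q records, in position (i, j), the step at which that cell was added to P.
  Insert 8 (step 1): P = [8];  Q = [1]
  Insert 6 (step 2): P = [6] / [8];  Q = [1] / [2]
  Insert 7 (step 3): P = [6, 7] / [8];  Q = [1, 3] / [2]
  Insert 2 (step 4): P = [2, 7] / [6] / [8];  Q = [1, 3] / [2] / [4]
  Insert 3 (step 5): P = [2, 3] / [6, 7] / [8];  Q = [1, 3] / [2, 5] / [4]
  Insert 1 (step 6): P = [1, 3] / [2, 7] / [6] / [8];  Q = [1, 3] / [2, 5] / [4] / [6]
  Insert 4 (step 7): P = [1, 3, 4] / [2, 7] / [6] / [8];  Q = [1, 3, 7] / [2, 5] / [4] / [6]
  Insert 5 (step 8): P = [1, 3, 4, 5] / [2, 7] / [6] / [8];  Q = [1, 3, 7, 8] / [2, 5] / [4] / [6]
Final shape: (4, 2, 1, 1).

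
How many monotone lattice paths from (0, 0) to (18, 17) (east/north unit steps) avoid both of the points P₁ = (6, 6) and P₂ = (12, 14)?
Number of paths = 2710081626

Inclusion–exclusion. Total paths: C(35, 18) = 4537567650. Through P₁: C(12, 6)·C(23, 12) = 1249320072. Through P₂: C(26, 12)·C(9, 6) = 811246800. Since P₁ is strictly southwest of P₂, a monotone path through both must visit P₁ then P₂; paths through both = C(12, 6)·C(14, 6)·C(9, 6) = 233080848. Avoid both = 4537567650 − 1249320072 − 811246800 + 233080848 = 2710081626.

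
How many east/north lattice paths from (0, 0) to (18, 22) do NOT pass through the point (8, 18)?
Number of paths = 111816424525

Total paths from (0, 0) to (18, 22): C(40, 18) = 113380261800. Paths through (8, 18): (paths (0, 0) → (8, 18)) × (paths (8, 18) → (18, 22)) = C(26, 8) · C(14, 10) = 1562275 · 1001 = 1563837275. Avoidance count = 113380261800 − 1563837275 = 111816424525.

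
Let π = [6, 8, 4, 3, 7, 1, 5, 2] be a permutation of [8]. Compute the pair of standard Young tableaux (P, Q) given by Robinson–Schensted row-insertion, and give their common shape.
P = [1, 2] / [3, 5] / [4, 7] / [6, 8];  Q = [1, 2] / [3, 5] / [4, 7] / [6, 8];  common shape = (2, 2, 2, 2)

Row-insert the values π_1, π_2, … into P one at a time, bumping the leftmost entry strictly greater than the inserted value down to the next row. The recording tableau Q records, in position (i, j), the step at which that cell was added to P.
  Insert 6 (step 1): P = [6];  Q = [1]
  Insert 8 (step 2): P = [6, 8];  Q = [1, 2]
  Insert 4 (step 3): P = [4, 8] / [6];  Q = [1, 2] / [3]
  Insert 3 (step 4): P = [3, 8] / [4] / [6];  Q = [1, 2] / [3] / [4]
  Insert 7 (step 5): P = [3, 7] / [4, 8] / [6];  Q = [1, 2] / [3, 5] / [4]
  Insert 1 (step 6): P = [1, 7] / [3, 8] / [4] / [6];  Q = [1, 2] / [3, 5] / [4] / [6]
  Insert 5 (step 7): P = [1, 5] / [3, 7] / [4, 8] / [6];  Q = [1, 2] / [3, 5] / [4, 7] / [6]
  Insert 2 (step 8): P = [1, 2] / [3, 5] / [4, 7] / [6, 8];  Q = [1, 2] / [3, 5] / [4, 7] / [6, 8]
Final shape: (2, 2, 2, 2).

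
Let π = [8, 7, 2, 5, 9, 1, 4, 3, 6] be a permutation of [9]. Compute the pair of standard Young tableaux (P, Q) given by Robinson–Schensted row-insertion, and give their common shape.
P = [1, 3, 6] / [2, 4, 9] / [5] / [7] / [8];  Q = [1, 4, 5] / [2, 7, 9] / [3] / [6] / [8];  common shape = (3, 3, 1, 1, 1)

Row-insert the values π_1, π_2, … into P one at a time, bumping the leftmost entry strictly greater than the inserted value down to the next row. The recording tableau Q records, in position (i, j), the step at which that cell was added to P.
  Insert 8 (step 1): P = [8];  Q = [1]
  Insert 7 (step 2): P = [7] / [8];  Q = [1] / [2]
  Insert 2 (step 3): P = [2] / [7] / [8];  Q = [1] / [2] / [3]
  Insert 5 (step 4): P = [2, 5] / [7] / [8];  Q = [1, 4] / [2] / [3]
  Insert 9 (step 5): P = [2, 5, 9] / [7] / [8];  Q = [1, 4, 5] / [2] / [3]
  Insert 1 (step 6): P = [1, 5, 9] / [2] / [7] / [8];  Q = [1, 4, 5] / [2] / [3] / [6]
  Insert 4 (step 7): P = [1, 4, 9] / [2, 5] / [7] / [8];  Q = [1, 4, 5] / [2, 7] / [3] / [6]
  Insert 3 (step 8): P = [1, 3, 9] / [2, 4] / [5] / [7] / [8];  Q = [1, 4, 5] / [2, 7] / [3] / [6] / [8]
  Insert 6 (step 9): P = [1, 3, 6] / [2, 4, 9] / [5] / [7] / [8];  Q = [1, 4, 5] / [2, 7, 9] / [3] / [6] / [8]
Final shape: (3, 3, 1, 1, 1).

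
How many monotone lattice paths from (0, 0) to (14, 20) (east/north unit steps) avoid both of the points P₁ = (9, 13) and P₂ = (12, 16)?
Number of paths = 690918675

Inclusion–exclusion. Total paths: C(34, 14) = 1391975640. Through P₁: C(22, 9)·C(12, 5) = 393956640. Through P₂: C(28, 12)·C(6, 2) = 456326325. Since P₁ is strictly southwest of P₂, a monotone path through both must visit P₁ then P₂; paths through both = C(22, 9)·C(6, 3)·C(6, 2) = 149226000. Avoid both = 1391975640 − 393956640 − 456326325 + 149226000 = 690918675.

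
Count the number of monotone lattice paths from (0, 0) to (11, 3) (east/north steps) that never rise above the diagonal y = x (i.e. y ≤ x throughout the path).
Number of paths = 273

By the reflection principle (André's argument), the number of monotone paths to (11, 3) with n ≤ m that never go above y = x is C(14, 11) − C(14, 12) = 364 − 91 = 273.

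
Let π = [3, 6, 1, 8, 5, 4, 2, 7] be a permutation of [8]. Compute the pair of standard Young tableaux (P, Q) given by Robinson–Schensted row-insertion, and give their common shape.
P = [1, 2, 7] / [3, 4, 8] / [5] / [6];  Q = [1, 2, 4] / [3, 5, 8] / [6] / [7];  common shape = (3, 3, 1, 1)

Row-insert the values π_1, π_2, … into P one at a time, bumping the leftmost entry strictly greater than the inserted value down to the next row. The recording tableau Q records, in position (i, j), the step at which that cell was added to P.
  Insert 3 (step 1): P = [3];  Q = [1]
  Insert 6 (step 2): P = [3, 6];  Q = [1, 2]
  Insert 1 (step 3): P = [1, 6] / [3];  Q = [1, 2] / [3]
  Insert 8 (step 4): P = [1, 6, 8] / [3];  Q = [1, 2, 4] / [3]
  Insert 5 (step 5): P = [1, 5, 8] / [3, 6];  Q = [1, 2, 4] / [3, 5]
  Insert 4 (step 6): P = [1, 4, 8] / [3, 5] / [6];  Q = [1, 2, 4] / [3, 5] / [6]
  Insert 2 (step 7): P = [1, 2, 8] / [3, 4] / [5] / [6];  Q = [1, 2, 4] / [3, 5] / [6] / [7]
  Insert 7 (step 8): P = [1, 2, 7] / [3, 4, 8] / [5] / [6];  Q = [1, 2, 4] / [3, 5, 8] / [6] / [7]
Final shape: (3, 3, 1, 1).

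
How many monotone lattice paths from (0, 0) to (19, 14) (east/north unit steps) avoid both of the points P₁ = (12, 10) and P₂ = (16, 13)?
Number of paths = 424490800

Inclusion–exclusion. Total paths: C(33, 19) = 818809200. Through P₁: C(22, 12)·C(11, 7) = 213393180. Through P₂: C(29, 16)·C(4, 3) = 271455660. Since P₁ is strictly southwest of P₂, a monotone path through both must visit P₁ then P₂; paths through both = C(22, 12)·C(7, 4)·C(4, 3) = 90530440. Avoid both = 818809200 − 213393180 − 271455660 + 90530440 = 424490800.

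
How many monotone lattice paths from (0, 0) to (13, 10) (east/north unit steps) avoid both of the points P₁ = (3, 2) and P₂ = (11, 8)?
Number of paths = 433174

Inclusion–exclusion. Total paths: C(23, 13) = 1144066. Through P₁: C(5, 3)·C(18, 10) = 437580. Through P₂: C(19, 11)·C(4, 2) = 453492. Since P₁ is strictly southwest of P₂, a monotone path through both must visit P₁ then P₂; paths through both = C(5, 3)·C(14, 8)·C(4, 2) = 180180. Avoid both = 1144066 − 437580 − 453492 + 180180 = 433174.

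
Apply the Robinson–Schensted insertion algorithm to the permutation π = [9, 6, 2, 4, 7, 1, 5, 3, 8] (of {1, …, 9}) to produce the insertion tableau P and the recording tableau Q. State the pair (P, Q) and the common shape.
P = [1, 3, 5, 8] / [2, 4] / [6, 7] / [9];  Q = [1, 4, 5, 9] / [2, 7] / [3, 8] / [6];  common shape = (4, 2, 2, 1)

Row-insert the values π_1, π_2, … into P one at a time, bumping the leftmost entry strictly greater than the inserted value down to the next row. The recording tableau Q records, in position (i, j), the step at which that cell was added to P.
  Insert 9 (step 1): P = [9];  Q = [1]
  Insert 6 (step 2): P = [6] / [9];  Q = [1] / [2]
  Insert 2 (step 3): P = [2] / [6] / [9];  Q = [1] / [2] / [3]
  Insert 4 (step 4): P = [2, 4] / [6] / [9];  Q = [1, 4] / [2] / [3]
  Insert 7 (step 5): P = [2, 4, 7] / [6] / [9];  Q = [1, 4, 5] / [2] / [3]
  Insert 1 (step 6): P = [1, 4, 7] / [2] / [6] / [9];  Q = [1, 4, 5] / [2] / [3] / [6]
  Insert 5 (step 7): P = [1, 4, 5] / [2, 7] / [6] / [9];  Q = [1, 4, 5] / [2, 7] / [3] / [6]
  Insert 3 (step 8): P = [1, 3, 5] / [2, 4] / [6, 7] / [9];  Q = [1, 4, 5] / [2, 7] / [3, 8] / [6]
  Insert 8 (step 9): P = [1, 3, 5, 8] / [2, 4] / [6, 7] / [9];  Q = [1, 4, 5, 9] / [2, 7] / [3, 8] / [6]
Final shape: (4, 2, 2, 1).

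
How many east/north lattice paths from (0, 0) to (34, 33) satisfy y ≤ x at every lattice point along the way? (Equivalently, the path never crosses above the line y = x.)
Number of paths = 812944042149730764

By the reflection principle (André's argument), the number of monotone paths to (34, 33) with n ≤ m that never go above y = x is C(67, 34) − C(67, 35) = 14226520737620288370 − 13413576695470557606 = 812944042149730764.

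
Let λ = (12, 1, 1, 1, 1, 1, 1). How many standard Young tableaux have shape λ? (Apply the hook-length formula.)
# SYT of shape (12, 1, 1, 1, 1, 1, 1) = 12376

Hook-length formula: f^λ = n! / Π hook(c), product over all cells c of the Young diagram. For λ = (12, 1, 1, 1, 1, 1, 1), n = 18 boxes. Hook lengths by row (left-to-right, top-to-bottom): [18, 11, 10, 9, 8, 7, 6, 5, 4, 3, 2, 1]; [6]; [5]; [4]; [3]; [2]; [1]. Product of hooks = 517321728000. So f^λ = 18! / 517321728000 = 6402373705728000 / 517321728000 = 12376.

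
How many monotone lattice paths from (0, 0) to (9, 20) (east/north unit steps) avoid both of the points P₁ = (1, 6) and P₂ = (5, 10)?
Number of paths = 5261102

Inclusion–exclusion. Total paths: C(29, 9) = 10015005. Through P₁: C(7, 1)·C(22, 8) = 2238390. Through P₂: C(15, 5)·C(14, 4) = 3006003. Since P₁ is strictly southwest of P₂, a monotone path through both must visit P₁ then P₂; paths through both = C(7, 1)·C(8, 4)·C(14, 4) = 490490. Avoid both = 10015005 − 2238390 − 3006003 + 490490 = 5261102.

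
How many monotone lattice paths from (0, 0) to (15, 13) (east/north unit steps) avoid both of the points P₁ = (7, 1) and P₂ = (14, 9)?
Number of paths = 32605850

Inclusion–exclusion. Total paths: C(28, 15) = 37442160. Through P₁: C(8, 7)·C(20, 8) = 1007760. Through P₂: C(23, 14)·C(5, 1) = 4085950. Since P₁ is strictly southwest of P₂, a monotone path through both must visit P₁ then P₂; paths through both = C(8, 7)·C(15, 7)·C(5, 1) = 257400. Avoid both = 37442160 − 1007760 − 4085950 + 257400 = 32605850.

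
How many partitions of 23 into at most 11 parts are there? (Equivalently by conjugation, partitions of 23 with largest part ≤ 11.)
p(23, parts ≤ 11) = 1060

Use the recurrence p(n, m) = p(n, m−1) + p(n−m, m): either the largest part is < m (count p(n, m−1)) or the largest part is exactly m (remove one copy of m, count p(n−m, m)). With p(0, ·) = 1 this gives p(23, parts ≤ 11) = 1060. (By conjugating Young diagrams, this also counts partitions of 23 into at most 11 parts.)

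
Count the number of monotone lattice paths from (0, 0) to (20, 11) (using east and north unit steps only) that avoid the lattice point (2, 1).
Number of paths = 45302985

Total paths from (0, 0) to (20, 11): C(31, 20) = 84672315. Paths through (2, 1): (paths (0, 0) → (2, 1)) × (paths (2, 1) → (20, 11)) = C(3, 2) · C(28, 18) = 3 · 13123110 = 39369330. Avoidance count = 84672315 − 39369330 = 45302985.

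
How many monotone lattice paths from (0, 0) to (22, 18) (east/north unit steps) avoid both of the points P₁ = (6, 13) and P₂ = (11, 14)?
Number of paths = 106966012812

Inclusion–exclusion. Total paths: C(40, 22) = 113380261800. Through P₁: C(19, 6)·C(21, 16) = 552109068. Through P₂: C(25, 11)·C(15, 11) = 6084351000. Since P₁ is strictly southwest of P₂, a monotone path through both must visit P₁ then P₂; paths through both = C(19, 6)·C(6, 5)·C(15, 11) = 222211080. Avoid both = 113380261800 − 552109068 − 6084351000 + 222211080 = 106966012812.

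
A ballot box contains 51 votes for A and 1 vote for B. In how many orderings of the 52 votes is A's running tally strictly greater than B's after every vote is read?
Strict-lead orderings = 50

Total orderings of the 52 votes with 51 for A: C(52, 51) = 52. By the Bertrand ballot formula (Cycle Lemma / reflection principle), the number of orderings in which A is strictly ahead of B throughout is (p − q)/(p + q) · C(p + q, p) = (51 − 1)/(51 + 1) · 52 = 50.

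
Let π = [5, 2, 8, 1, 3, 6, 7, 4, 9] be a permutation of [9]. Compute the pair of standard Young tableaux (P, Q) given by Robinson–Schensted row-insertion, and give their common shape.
P = [1, 3, 4, 7, 9] / [2, 6] / [5, 8];  Q = [1, 3, 6, 7, 9] / [2, 5] / [4, 8];  common shape = (5, 2, 2)

Row-insert the values π_1, π_2, … into P one at a time, bumping the leftmost entry strictly greater than the inserted value down to the next row. The recording tableau Q records, in position (i, j), the step at which that cell was added to P.
  Insert 5 (step 1): P = [5];  Q = [1]
  Insert 2 (step 2): P = [2] / [5];  Q = [1] / [2]
  Insert 8 (step 3): P = [2, 8] / [5];  Q = [1, 3] / [2]
  Insert 1 (step 4): P = [1, 8] / [2] / [5];  Q = [1, 3] / [2] / [4]
  Insert 3 (step 5): P = [1, 3] / [2, 8] / [5];  Q = [1, 3] / [2, 5] / [4]
  Insert 6 (step 6): P = [1, 3, 6] / [2, 8] / [5];  Q = [1, 3, 6] / [2, 5] / [4]
  Insert 7 (step 7): P = [1, 3, 6, 7] / [2, 8] / [5];  Q = [1, 3, 6, 7] / [2, 5] / [4]
  Insert 4 (step 8): P = [1, 3, 4, 7] / [2, 6] / [5, 8];  Q = [1, 3, 6, 7] / [2, 5] / [4, 8]
  Insert 9 (step 9): P = [1, 3, 4, 7, 9] / [2, 6] / [5, 8];  Q = [1, 3, 6, 7, 9] / [2, 5] / [4, 8]
Final shape: (5, 2, 2).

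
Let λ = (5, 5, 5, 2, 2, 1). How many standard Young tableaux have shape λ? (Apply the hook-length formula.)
# SYT of shape (5, 5, 5, 2, 2, 1) = 48498450

Hook-length formula: f^λ = n! / Π hook(c), product over all cells c of the Young diagram. For λ = (5, 5, 5, 2, 2, 1), n = 20 boxes. Hook lengths by row (left-to-right, top-to-bottom): [10, 8, 5, 4, 3]; [9, 7, 4, 3, 2]; [8, 6, 3, 2, 1]; [4, 2]; [3, 1]; [1]. Product of hooks = 50164531200. So f^λ = 20! / 50164531200 = 2432902008176640000 / 50164531200 = 48498450.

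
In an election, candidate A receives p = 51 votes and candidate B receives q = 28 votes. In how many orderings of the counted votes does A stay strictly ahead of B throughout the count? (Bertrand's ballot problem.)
Strict-lead orderings = 550747595005452574444

Total orderings of the 79 votes with 51 for A: C(79, 51) = 1891698261105684929612. By the Bertrand ballot formula (Cycle Lemma / reflection principle), the number of orderings in which A is strictly ahead of B throughout is (p − q)/(p + q) · C(p + q, p) = (51 − 28)/(51 + 28) · 1891698261105684929612 = 550747595005452574444.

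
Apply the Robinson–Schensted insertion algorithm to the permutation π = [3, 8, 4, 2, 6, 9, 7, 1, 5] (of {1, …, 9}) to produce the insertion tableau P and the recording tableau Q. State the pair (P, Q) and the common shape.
P = [1, 4, 5, 7] / [2, 6] / [3, 9] / [8];  Q = [1, 2, 5, 6] / [3, 7] / [4, 9] / [8];  common shape = (4, 2, 2, 1)

Row-insert the values π_1, π_2, … into P one at a time, bumping the leftmost entry strictly greater than the inserted value down to the next row. The recording tableau Q records, in position (i, j), the step at which that cell was added to P.
  Insert 3 (step 1): P = [3];  Q = [1]
  Insert 8 (step 2): P = [3, 8];  Q = [1, 2]
  Insert 4 (step 3): P = [3, 4] / [8];  Q = [1, 2] / [3]
  Insert 2 (step 4): P = [2, 4] / [3] / [8];  Q = [1, 2] / [3] / [4]
  Insert 6 (step 5): P = [2, 4, 6] / [3] / [8];  Q = [1, 2, 5] / [3] / [4]
  Insert 9 (step 6): P = [2, 4, 6, 9] / [3] / [8];  Q = [1, 2, 5, 6] / [3] / [4]
  Insert 7 (step 7): P = [2, 4, 6, 7] / [3, 9] / [8];  Q = [1, 2, 5, 6] / [3, 7] / [4]
  Insert 1 (step 8): P = [1, 4, 6, 7] / [2, 9] / [3] / [8];  Q = [1, 2, 5, 6] / [3, 7] / [4] / [8]
  Insert 5 (step 9): P = [1, 4, 5, 7] / [2, 6] / [3, 9] / [8];  Q = [1, 2, 5, 6] / [3, 7] / [4, 9] / [8]
Final shape: (4, 2, 2, 1).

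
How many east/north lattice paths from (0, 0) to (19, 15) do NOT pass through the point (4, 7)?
Number of paths = 1694163900

Total paths from (0, 0) to (19, 15): C(34, 19) = 1855967520. Paths through (4, 7): (paths (0, 0) → (4, 7)) × (paths (4, 7) → (19, 15)) = C(11, 4) · C(23, 15) = 330 · 490314 = 161803620. Avoidance count = 1855967520 − 161803620 = 1694163900.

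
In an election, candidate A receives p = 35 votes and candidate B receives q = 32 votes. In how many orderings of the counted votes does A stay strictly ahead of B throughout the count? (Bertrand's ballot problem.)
Strict-lead orderings = 600607911737487654

Total orderings of the 67 votes with 35 for A: C(67, 35) = 13413576695470557606. By the Bertrand ballot formula (Cycle Lemma / reflection principle), the number of orderings in which A is strictly ahead of B throughout is (p − q)/(p + q) · C(p + q, p) = (35 − 32)/(35 + 32) · 13413576695470557606 = 600607911737487654.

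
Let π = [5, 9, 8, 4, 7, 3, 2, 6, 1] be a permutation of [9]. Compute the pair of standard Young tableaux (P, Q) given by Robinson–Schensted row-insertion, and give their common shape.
P = [1, 6] / [2, 7] / [3, 8] / [4] / [5] / [9];  Q = [1, 2] / [3, 5] / [4, 8] / [6] / [7] / [9];  common shape = (2, 2, 2, 1, 1, 1)

Row-insert the values π_1, π_2, … into P one at a time, bumping the leftmost entry strictly greater than the inserted value down to the next row. The recording tableau Q records, in position (i, j), the step at which that cell was added to P.
  Insert 5 (step 1): P = [5];  Q = [1]
  Insert 9 (step 2): P = [5, 9];  Q = [1, 2]
  Insert 8 (step 3): P = [5, 8] / [9];  Q = [1, 2] / [3]
  Insert 4 (step 4): P = [4, 8] / [5] / [9];  Q = [1, 2] / [3] / [4]
  Insert 7 (step 5): P = [4, 7] / [5, 8] / [9];  Q = [1, 2] / [3, 5] / [4]
  Insert 3 (step 6): P = [3, 7] / [4, 8] / [5] / [9];  Q = [1, 2] / [3, 5] / [4] / [6]
  Insert 2 (step 7): P = [2, 7] / [3, 8] / [4] / [5] / [9];  Q = [1, 2] / [3, 5] / [4] / [6] / [7]
  Insert 6 (step 8): P = [2, 6] / [3, 7] / [4, 8] / [5] / [9];  Q = [1, 2] / [3, 5] / [4, 8] / [6] / [7]
  Insert 1 (step 9): P = [1, 6] / [2, 7] / [3, 8] / [4] / [5] / [9];  Q = [1, 2] / [3, 5] / [4, 8] / [6] / [7] / [9]
Final shape: (2, 2, 2, 1, 1, 1).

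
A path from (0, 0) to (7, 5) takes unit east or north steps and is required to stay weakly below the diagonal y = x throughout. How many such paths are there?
Number of paths = 297

By the reflection principle (André's argument), the number of monotone paths to (7, 5) with n ≤ m that never go above y = x is C(12, 7) − C(12, 8) = 792 − 495 = 297.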